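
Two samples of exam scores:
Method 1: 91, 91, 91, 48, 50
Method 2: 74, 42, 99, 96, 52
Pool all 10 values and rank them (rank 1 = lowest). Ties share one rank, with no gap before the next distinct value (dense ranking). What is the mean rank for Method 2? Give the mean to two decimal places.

5.00

Sorted (ascending): 42, 48, 50, 52, 74, 91, 91, 91, 96, 99
The 3 values of 91 share dense rank 6.
Remaining distinct values take the next consecutive integers.
Method 2 values → pooled ranks: 74→5, 42→1, 99→8, 96→7, 52→4
Mean rank = (5 + 1 + 8 + 7 + 4) / 5 = 5.00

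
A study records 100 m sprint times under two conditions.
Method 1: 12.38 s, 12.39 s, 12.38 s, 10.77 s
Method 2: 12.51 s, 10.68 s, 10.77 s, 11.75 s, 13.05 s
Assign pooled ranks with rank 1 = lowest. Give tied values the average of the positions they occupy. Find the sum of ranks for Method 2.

Sorted (ascending): 10.68, 10.77, 10.77, 11.75, 12.38, 12.38, 12.39, 12.51, 13.05
The 2 values of 10.77 occupy positions 2–3 → average rank (2+3)/2 = 2.5.
The 2 values of 12.38 occupy positions 5–6 → average rank (5+6)/2 = 5.5.
Method 2 values → pooled ranks: 12.51→8, 10.68→1, 10.77→2.5, 11.75→4, 13.05→9
Rank sum = 8 + 1 + 2.5 + 4 + 9 = 24.5

24.5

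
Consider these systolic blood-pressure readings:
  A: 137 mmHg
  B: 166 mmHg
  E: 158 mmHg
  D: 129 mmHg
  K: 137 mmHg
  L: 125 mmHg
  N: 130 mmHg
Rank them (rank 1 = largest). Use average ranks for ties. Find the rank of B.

1

Sorted (descending): 166, 158, 137, 137, 130, 129, 125
The 2 values of 137 occupy positions 3–4 → average rank (3+4)/2 = 3.5.
B has value 166 mmHg → rank 1.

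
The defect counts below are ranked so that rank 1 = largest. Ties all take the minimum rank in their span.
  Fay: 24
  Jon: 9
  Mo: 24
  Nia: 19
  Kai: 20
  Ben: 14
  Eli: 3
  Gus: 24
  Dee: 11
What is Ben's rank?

6

Sorted (descending): 24, 24, 24, 20, 19, 14, 11, 9, 3
The 3 values of 24 occupy positions 1–3 → each gets rank 1.
Ben has value 14 → rank 6.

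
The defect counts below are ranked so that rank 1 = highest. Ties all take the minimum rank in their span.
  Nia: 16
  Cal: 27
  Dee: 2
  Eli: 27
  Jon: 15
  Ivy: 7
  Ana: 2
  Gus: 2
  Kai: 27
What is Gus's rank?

7

Sorted (descending): 27, 27, 27, 16, 15, 7, 2, 2, 2
The 3 values of 27 occupy positions 1–3 → each gets rank 1.
The 3 values of 2 occupy positions 7–9 → each gets rank 7.
Gus has value 2 → rank 7.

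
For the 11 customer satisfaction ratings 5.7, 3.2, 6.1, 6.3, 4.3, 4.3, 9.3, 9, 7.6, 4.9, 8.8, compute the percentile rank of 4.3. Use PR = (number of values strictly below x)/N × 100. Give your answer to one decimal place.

N = 11.
Strictly below 4.3: 1. Equal to 4.3: 2.
PR = 1/11 × 100 = 9.1

9.1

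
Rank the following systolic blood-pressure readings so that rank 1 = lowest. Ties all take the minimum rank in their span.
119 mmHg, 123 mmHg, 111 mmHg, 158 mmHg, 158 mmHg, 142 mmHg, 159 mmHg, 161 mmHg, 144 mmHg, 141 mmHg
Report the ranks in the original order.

Sorted (ascending): 111, 119, 123, 141, 142, 144, 158, 158, 159, 161
The 2 values of 158 occupy positions 7–8 → each gets rank 7.

2, 3, 1, 7, 7, 5, 9, 10, 6, 4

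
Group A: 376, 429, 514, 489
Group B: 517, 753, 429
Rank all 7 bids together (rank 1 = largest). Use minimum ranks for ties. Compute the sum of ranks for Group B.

Sorted (descending): 753, 517, 514, 489, 429, 429, 376
The 2 values of 429 occupy positions 5–6 → each gets rank 5.
Group B values → pooled ranks: 517→2, 753→1, 429→5
Rank sum = 2 + 1 + 5 = 8

8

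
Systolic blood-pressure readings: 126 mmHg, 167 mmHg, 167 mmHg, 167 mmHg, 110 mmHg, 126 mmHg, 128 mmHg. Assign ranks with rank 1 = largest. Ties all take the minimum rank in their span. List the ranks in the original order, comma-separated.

Sorted (descending): 167, 167, 167, 128, 126, 126, 110
The 3 values of 167 occupy positions 1–3 → each gets rank 1.
The 2 values of 126 occupy positions 5–6 → each gets rank 5.

5, 1, 1, 1, 7, 5, 4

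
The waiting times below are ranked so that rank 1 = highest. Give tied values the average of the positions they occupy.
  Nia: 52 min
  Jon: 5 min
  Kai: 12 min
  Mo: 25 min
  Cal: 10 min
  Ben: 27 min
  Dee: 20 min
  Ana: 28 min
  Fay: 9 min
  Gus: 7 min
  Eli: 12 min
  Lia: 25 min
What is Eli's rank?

Sorted (descending): 52, 28, 27, 25, 25, 20, 12, 12, 10, 9, 7, 5
The 2 values of 25 occupy positions 4–5 → average rank (4+5)/2 = 4.5.
The 2 values of 12 occupy positions 7–8 → average rank (7+8)/2 = 7.5.
Eli has value 12 min → rank 7.5.

7.5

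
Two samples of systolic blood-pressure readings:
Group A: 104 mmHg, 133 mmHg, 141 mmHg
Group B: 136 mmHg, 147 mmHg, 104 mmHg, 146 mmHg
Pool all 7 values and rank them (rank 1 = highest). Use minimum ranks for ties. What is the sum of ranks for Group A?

14

Sorted (descending): 147, 146, 141, 136, 133, 104, 104
The 2 values of 104 occupy positions 6–7 → each gets rank 6.
Group A values → pooled ranks: 104→6, 133→5, 141→3
Rank sum = 6 + 5 + 3 = 14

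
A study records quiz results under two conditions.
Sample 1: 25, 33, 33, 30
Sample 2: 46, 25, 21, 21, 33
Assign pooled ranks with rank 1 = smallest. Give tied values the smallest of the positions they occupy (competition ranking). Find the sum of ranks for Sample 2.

Sorted (ascending): 21, 21, 25, 25, 30, 33, 33, 33, 46
The 2 values of 21 occupy positions 1–2 → each gets rank 1.
The 2 values of 25 occupy positions 3–4 → each gets rank 3.
The 3 values of 33 occupy positions 6–8 → each gets rank 6.
Sample 2 values → pooled ranks: 46→9, 25→3, 21→1, 21→1, 33→6
Rank sum = 9 + 3 + 1 + 1 + 6 = 20

20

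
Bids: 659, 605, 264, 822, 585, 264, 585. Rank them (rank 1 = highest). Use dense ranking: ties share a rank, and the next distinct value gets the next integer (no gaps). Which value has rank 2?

Sorted (descending): 822, 659, 605, 585, 585, 264, 264
The 2 values of 585 share dense rank 4.
The 2 values of 264 share dense rank 5.
Remaining distinct values take the next consecutive integers.
Rank 2 → value 659.

659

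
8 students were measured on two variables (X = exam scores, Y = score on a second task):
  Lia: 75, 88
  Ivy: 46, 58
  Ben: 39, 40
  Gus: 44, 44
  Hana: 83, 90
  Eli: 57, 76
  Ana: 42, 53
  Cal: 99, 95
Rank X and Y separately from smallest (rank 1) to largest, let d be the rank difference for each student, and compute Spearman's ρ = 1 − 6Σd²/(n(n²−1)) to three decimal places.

0.976

Ranks of variable 1: 6, 4, 1, 3, 7, 5, 2, 8
Ranks of variable 2: 6, 4, 1, 2, 7, 5, 3, 8
d = r₁ − r₂: 0, 0, 0, 1, 0, 0, -1, 0
d²: 0, 0, 0, 1, 0, 0, 1, 0; Σd² = 2
ρ = 1 − 6·2/(8·63) = 1 − 12/504 = 0.976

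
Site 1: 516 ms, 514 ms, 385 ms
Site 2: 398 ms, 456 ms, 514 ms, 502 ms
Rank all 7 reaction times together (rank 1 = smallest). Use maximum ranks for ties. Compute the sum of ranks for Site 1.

14

Sorted (ascending): 385, 398, 456, 502, 514, 514, 516
The 2 values of 514 occupy positions 5–6 → each gets rank 6.
Site 1 values → pooled ranks: 516→7, 514→6, 385→1
Rank sum = 7 + 6 + 1 = 14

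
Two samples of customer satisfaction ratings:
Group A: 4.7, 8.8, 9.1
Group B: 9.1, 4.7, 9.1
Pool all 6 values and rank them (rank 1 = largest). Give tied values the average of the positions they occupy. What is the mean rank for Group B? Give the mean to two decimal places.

3.17

Sorted (descending): 9.1, 9.1, 9.1, 8.8, 4.7, 4.7
The 3 values of 9.1 occupy positions 1–3 → average rank 2.
The 2 values of 4.7 occupy positions 5–6 → average rank (5+6)/2 = 5.5.
Group B values → pooled ranks: 9.1→2, 4.7→5.5, 9.1→2
Mean rank = (2 + 5.5 + 2) / 3 = 3.17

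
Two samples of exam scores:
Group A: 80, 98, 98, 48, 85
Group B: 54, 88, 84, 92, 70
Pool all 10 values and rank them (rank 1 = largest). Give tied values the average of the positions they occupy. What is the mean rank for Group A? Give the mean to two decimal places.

Sorted (descending): 98, 98, 92, 88, 85, 84, 80, 70, 54, 48
The 2 values of 98 occupy positions 1–2 → average rank (1+2)/2 = 1.5.
Group A values → pooled ranks: 80→7, 98→1.5, 98→1.5, 48→10, 85→5
Mean rank = (7 + 1.5 + 1.5 + 10 + 5) / 5 = 5.00

5.00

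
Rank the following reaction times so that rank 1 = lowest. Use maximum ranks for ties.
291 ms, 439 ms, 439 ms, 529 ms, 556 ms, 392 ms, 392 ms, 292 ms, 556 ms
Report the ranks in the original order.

1, 6, 6, 7, 9, 4, 4, 2, 9

Sorted (ascending): 291, 292, 392, 392, 439, 439, 529, 556, 556
The 2 values of 392 occupy positions 3–4 → each gets rank 4.
The 2 values of 439 occupy positions 5–6 → each gets rank 6.
The 2 values of 556 occupy positions 8–9 → each gets rank 9.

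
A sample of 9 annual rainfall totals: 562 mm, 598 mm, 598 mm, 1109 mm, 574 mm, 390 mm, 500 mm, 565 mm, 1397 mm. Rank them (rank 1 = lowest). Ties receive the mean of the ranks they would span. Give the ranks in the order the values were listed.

3, 6.5, 6.5, 8, 5, 1, 2, 4, 9

Sorted (ascending): 390, 500, 562, 565, 574, 598, 598, 1109, 1397
The 2 values of 598 occupy positions 6–7 → average rank (6+7)/2 = 6.5.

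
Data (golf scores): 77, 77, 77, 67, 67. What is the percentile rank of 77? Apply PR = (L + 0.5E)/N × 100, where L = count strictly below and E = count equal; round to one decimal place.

N = 5.
Strictly below 77: 2. Equal to 77: 3.
PR = (2 + 0.5·3)/5 × 100 = 70.0

70.0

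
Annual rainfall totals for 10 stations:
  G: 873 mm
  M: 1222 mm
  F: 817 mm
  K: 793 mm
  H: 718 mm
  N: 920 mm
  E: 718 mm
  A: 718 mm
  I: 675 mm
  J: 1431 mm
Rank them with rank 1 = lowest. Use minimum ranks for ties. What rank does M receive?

Sorted (ascending): 675, 718, 718, 718, 793, 817, 873, 920, 1222, 1431
The 3 values of 718 occupy positions 2–4 → each gets rank 2.
M has value 1222 mm → rank 9.

9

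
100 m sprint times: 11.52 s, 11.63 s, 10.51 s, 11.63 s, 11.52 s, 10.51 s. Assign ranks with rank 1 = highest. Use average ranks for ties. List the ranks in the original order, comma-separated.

Sorted (descending): 11.63, 11.63, 11.52, 11.52, 10.51, 10.51
The 2 values of 11.63 occupy positions 1–2 → average rank (1+2)/2 = 1.5.
The 2 values of 11.52 occupy positions 3–4 → average rank (3+4)/2 = 3.5.
The 2 values of 10.51 occupy positions 5–6 → average rank (5+6)/2 = 5.5.

3.5, 1.5, 5.5, 1.5, 3.5, 5.5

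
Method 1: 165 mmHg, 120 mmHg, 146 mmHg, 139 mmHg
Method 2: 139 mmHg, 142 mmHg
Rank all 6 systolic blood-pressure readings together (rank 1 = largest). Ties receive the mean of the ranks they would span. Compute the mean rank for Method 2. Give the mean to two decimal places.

Sorted (descending): 165, 146, 142, 139, 139, 120
The 2 values of 139 occupy positions 4–5 → average rank (4+5)/2 = 4.5.
Method 2 values → pooled ranks: 139→4.5, 142→3
Mean rank = (4.5 + 3) / 2 = 3.75

3.75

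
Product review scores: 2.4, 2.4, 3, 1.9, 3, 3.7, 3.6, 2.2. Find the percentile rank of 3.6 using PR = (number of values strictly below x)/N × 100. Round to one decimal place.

N = 8.
Strictly below 3.6: 6. Equal to 3.6: 1.
PR = 6/8 × 100 = 75.0

75.0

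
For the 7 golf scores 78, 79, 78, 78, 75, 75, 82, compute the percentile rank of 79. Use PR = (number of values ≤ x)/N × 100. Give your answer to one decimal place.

N = 7.
Strictly below 79: 5. Equal to 79: 1.
PR = 6/7 × 100 = 85.7

85.7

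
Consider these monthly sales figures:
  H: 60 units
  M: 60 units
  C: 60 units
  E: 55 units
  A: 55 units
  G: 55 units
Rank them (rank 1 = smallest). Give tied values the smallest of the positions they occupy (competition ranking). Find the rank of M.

Sorted (ascending): 55, 55, 55, 60, 60, 60
The 3 values of 55 occupy positions 1–3 → each gets rank 1.
The 3 values of 60 occupy positions 4–6 → each gets rank 4.
M has value 60 units → rank 4.

4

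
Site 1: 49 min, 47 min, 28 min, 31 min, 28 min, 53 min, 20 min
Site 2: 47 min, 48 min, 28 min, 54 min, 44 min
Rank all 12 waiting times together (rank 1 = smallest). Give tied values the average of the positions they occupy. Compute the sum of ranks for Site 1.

Sorted (ascending): 20, 28, 28, 28, 31, 44, 47, 47, 48, 49, 53, 54
The 3 values of 28 occupy positions 2–4 → average rank 3.
The 2 values of 47 occupy positions 7–8 → average rank (7+8)/2 = 7.5.
Site 1 values → pooled ranks: 49→10, 47→7.5, 28→3, 31→5, 28→3, 53→11, 20→1
Rank sum = 10 + 7.5 + 3 + 5 + 3 + 11 + 1 = 40.5

40.5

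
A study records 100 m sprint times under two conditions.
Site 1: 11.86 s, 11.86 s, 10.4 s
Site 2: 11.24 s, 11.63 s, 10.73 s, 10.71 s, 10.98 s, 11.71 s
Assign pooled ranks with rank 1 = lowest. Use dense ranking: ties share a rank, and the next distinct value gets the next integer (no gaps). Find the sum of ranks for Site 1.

Sorted (ascending): 10.4, 10.71, 10.73, 10.98, 11.24, 11.63, 11.71, 11.86, 11.86
The 2 values of 11.86 share dense rank 8.
Remaining distinct values take the next consecutive integers.
Site 1 values → pooled ranks: 11.86→8, 11.86→8, 10.4→1
Rank sum = 8 + 8 + 1 = 17

17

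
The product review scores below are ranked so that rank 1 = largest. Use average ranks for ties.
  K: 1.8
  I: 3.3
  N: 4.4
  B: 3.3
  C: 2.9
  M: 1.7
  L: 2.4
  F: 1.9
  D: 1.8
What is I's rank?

2.5

Sorted (descending): 4.4, 3.3, 3.3, 2.9, 2.4, 1.9, 1.8, 1.8, 1.7
The 2 values of 3.3 occupy positions 2–3 → average rank (2+3)/2 = 2.5.
The 2 values of 1.8 occupy positions 7–8 → average rank (7+8)/2 = 7.5.
I has value 3.3 → rank 2.5.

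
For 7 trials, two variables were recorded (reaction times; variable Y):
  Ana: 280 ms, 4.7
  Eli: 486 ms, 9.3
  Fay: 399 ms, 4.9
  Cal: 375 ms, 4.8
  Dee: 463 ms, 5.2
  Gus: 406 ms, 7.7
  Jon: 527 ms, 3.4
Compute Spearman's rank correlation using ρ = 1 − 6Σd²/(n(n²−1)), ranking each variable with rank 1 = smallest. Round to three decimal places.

Ranks of variable 1: 1, 6, 3, 2, 5, 4, 7
Ranks of variable 2: 2, 7, 4, 3, 5, 6, 1
d = r₁ − r₂: -1, -1, -1, -1, 0, -2, 6
d²: 1, 1, 1, 1, 0, 4, 36; Σd² = 44
ρ = 1 − 6·44/(7·48) = 1 − 264/336 = 0.214

0.214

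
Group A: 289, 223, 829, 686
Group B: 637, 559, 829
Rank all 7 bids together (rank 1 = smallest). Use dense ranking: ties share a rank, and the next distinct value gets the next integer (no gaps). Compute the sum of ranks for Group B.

13

Sorted (ascending): 223, 289, 559, 637, 686, 829, 829
The 2 values of 829 share dense rank 6.
Remaining distinct values take the next consecutive integers.
Group B values → pooled ranks: 637→4, 559→3, 829→6
Rank sum = 4 + 3 + 6 = 13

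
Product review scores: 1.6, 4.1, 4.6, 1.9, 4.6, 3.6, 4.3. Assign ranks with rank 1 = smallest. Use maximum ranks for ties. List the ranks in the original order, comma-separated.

Sorted (ascending): 1.6, 1.9, 3.6, 4.1, 4.3, 4.6, 4.6
The 2 values of 4.6 occupy positions 6–7 → each gets rank 7.

1, 4, 7, 2, 7, 3, 5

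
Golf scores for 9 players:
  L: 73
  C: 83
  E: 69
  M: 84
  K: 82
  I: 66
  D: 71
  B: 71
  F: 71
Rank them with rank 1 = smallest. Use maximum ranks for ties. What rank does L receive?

Sorted (ascending): 66, 69, 71, 71, 71, 73, 82, 83, 84
The 3 values of 71 occupy positions 3–5 → each gets rank 5.
L has value 73 → rank 6.

6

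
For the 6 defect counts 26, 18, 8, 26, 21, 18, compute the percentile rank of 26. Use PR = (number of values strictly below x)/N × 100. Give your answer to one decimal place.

66.7

N = 6.
Strictly below 26: 4. Equal to 26: 2.
PR = 4/6 × 100 = 66.7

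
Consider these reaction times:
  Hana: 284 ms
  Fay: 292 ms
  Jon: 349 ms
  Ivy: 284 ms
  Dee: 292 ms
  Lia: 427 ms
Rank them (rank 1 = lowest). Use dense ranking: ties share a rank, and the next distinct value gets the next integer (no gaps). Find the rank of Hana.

1

Sorted (ascending): 284, 284, 292, 292, 349, 427
The 2 values of 284 share dense rank 1.
The 2 values of 292 share dense rank 2.
Remaining distinct values take the next consecutive integers.
Hana has value 284 ms → rank 1.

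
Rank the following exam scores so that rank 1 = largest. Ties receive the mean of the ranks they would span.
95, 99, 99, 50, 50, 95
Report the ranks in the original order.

Sorted (descending): 99, 99, 95, 95, 50, 50
The 2 values of 99 occupy positions 1–2 → average rank (1+2)/2 = 1.5.
The 2 values of 95 occupy positions 3–4 → average rank (3+4)/2 = 3.5.
The 2 values of 50 occupy positions 5–6 → average rank (5+6)/2 = 5.5.

3.5, 1.5, 1.5, 5.5, 5.5, 3.5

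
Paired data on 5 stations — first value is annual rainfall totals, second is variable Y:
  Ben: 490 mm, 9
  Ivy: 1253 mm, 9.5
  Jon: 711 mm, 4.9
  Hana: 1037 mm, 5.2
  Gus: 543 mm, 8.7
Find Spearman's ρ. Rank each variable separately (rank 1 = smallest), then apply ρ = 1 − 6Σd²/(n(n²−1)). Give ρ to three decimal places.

Ranks of variable 1: 1, 5, 3, 4, 2
Ranks of variable 2: 4, 5, 1, 2, 3
d = r₁ − r₂: -3, 0, 2, 2, -1
d²: 9, 0, 4, 4, 1; Σd² = 18
ρ = 1 − 6·18/(5·24) = 1 − 108/120 = 0.100

0.100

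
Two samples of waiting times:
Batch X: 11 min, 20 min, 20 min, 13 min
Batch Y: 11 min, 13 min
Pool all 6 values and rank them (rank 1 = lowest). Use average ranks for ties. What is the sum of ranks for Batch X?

Sorted (ascending): 11, 11, 13, 13, 20, 20
The 2 values of 11 occupy positions 1–2 → average rank (1+2)/2 = 1.5.
The 2 values of 13 occupy positions 3–4 → average rank (3+4)/2 = 3.5.
The 2 values of 20 occupy positions 5–6 → average rank (5+6)/2 = 5.5.
Batch X values → pooled ranks: 11→1.5, 20→5.5, 20→5.5, 13→3.5
Rank sum = 1.5 + 5.5 + 5.5 + 3.5 = 16

16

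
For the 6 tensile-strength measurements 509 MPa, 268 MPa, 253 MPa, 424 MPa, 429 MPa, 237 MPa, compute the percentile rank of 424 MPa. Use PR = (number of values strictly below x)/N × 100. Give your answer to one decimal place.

N = 6.
Strictly below 424: 3. Equal to 424: 1.
PR = 3/6 × 100 = 50.0

50.0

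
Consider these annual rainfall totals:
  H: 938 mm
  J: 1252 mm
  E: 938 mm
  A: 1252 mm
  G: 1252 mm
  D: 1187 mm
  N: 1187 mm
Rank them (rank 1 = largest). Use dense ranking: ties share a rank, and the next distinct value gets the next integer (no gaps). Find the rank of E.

Sorted (descending): 1252, 1252, 1252, 1187, 1187, 938, 938
The 3 values of 1252 share dense rank 1.
The 2 values of 1187 share dense rank 2.
The 2 values of 938 share dense rank 3.
E has value 938 mm → rank 3.

3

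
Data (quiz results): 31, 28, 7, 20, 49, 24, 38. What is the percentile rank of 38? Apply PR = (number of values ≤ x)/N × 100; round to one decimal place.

N = 7.
Strictly below 38: 5. Equal to 38: 1.
PR = 6/7 × 100 = 85.7

85.7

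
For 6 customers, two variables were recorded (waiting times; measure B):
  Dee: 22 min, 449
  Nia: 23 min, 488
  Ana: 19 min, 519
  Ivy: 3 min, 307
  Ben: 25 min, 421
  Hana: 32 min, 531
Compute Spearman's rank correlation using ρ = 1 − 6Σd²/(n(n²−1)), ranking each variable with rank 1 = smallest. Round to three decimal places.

0.486

Ranks of variable 1: 3, 4, 2, 1, 5, 6
Ranks of variable 2: 3, 4, 5, 1, 2, 6
d = r₁ − r₂: 0, 0, -3, 0, 3, 0
d²: 0, 0, 9, 0, 9, 0; Σd² = 18
ρ = 1 − 6·18/(6·35) = 1 − 108/210 = 0.486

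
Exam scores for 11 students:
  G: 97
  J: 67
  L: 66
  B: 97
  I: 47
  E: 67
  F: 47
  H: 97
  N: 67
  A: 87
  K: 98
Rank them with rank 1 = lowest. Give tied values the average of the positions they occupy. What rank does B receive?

9

Sorted (ascending): 47, 47, 66, 67, 67, 67, 87, 97, 97, 97, 98
The 2 values of 47 occupy positions 1–2 → average rank (1+2)/2 = 1.5.
The 3 values of 67 occupy positions 4–6 → average rank 5.
The 3 values of 97 occupy positions 8–10 → average rank 9.
B has value 97 → rank 9.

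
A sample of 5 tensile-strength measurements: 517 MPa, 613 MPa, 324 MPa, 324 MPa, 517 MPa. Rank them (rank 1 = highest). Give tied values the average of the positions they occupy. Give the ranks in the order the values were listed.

Sorted (descending): 613, 517, 517, 324, 324
The 2 values of 517 occupy positions 2–3 → average rank (2+3)/2 = 2.5.
The 2 values of 324 occupy positions 4–5 → average rank (4+5)/2 = 4.5.

2.5, 1, 4.5, 4.5, 2.5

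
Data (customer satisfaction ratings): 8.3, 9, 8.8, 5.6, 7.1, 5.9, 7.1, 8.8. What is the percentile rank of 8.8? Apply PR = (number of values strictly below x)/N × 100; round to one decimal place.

N = 8.
Strictly below 8.8: 5. Equal to 8.8: 2.
PR = 5/8 × 100 = 62.5

62.5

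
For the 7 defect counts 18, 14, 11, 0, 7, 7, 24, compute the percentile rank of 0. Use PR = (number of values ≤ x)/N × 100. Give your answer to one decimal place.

N = 7.
Strictly below 0: 0. Equal to 0: 1.
PR = 1/7 × 100 = 14.3

14.3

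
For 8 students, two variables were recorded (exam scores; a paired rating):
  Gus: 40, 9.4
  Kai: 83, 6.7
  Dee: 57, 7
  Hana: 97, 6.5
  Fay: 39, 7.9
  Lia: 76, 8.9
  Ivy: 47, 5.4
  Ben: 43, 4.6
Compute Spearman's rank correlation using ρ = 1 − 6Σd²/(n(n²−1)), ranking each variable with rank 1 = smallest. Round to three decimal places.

-0.238

Ranks of variable 1: 2, 7, 5, 8, 1, 6, 4, 3
Ranks of variable 2: 8, 4, 5, 3, 6, 7, 2, 1
d = r₁ − r₂: -6, 3, 0, 5, -5, -1, 2, 2
d²: 36, 9, 0, 25, 25, 1, 4, 4; Σd² = 104
ρ = 1 − 6·104/(8·63) = 1 − 624/504 = -0.238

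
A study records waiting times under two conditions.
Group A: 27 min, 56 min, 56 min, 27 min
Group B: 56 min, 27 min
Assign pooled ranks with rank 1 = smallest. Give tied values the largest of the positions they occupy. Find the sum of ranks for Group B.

9

Sorted (ascending): 27, 27, 27, 56, 56, 56
The 3 values of 27 occupy positions 1–3 → each gets rank 3.
The 3 values of 56 occupy positions 4–6 → each gets rank 6.
Group B values → pooled ranks: 56→6, 27→3
Rank sum = 6 + 3 = 9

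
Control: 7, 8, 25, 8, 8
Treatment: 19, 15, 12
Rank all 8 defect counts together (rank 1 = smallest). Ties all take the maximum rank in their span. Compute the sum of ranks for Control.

Sorted (ascending): 7, 8, 8, 8, 12, 15, 19, 25
The 3 values of 8 occupy positions 2–4 → each gets rank 4.
Control values → pooled ranks: 7→1, 8→4, 25→8, 8→4, 8→4
Rank sum = 1 + 4 + 8 + 4 + 4 = 21

21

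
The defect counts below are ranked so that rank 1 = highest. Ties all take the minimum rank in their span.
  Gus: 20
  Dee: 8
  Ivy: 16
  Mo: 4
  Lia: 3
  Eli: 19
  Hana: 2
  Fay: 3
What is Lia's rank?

Sorted (descending): 20, 19, 16, 8, 4, 3, 3, 2
The 2 values of 3 occupy positions 6–7 → each gets rank 6.
Lia has value 3 → rank 6.

6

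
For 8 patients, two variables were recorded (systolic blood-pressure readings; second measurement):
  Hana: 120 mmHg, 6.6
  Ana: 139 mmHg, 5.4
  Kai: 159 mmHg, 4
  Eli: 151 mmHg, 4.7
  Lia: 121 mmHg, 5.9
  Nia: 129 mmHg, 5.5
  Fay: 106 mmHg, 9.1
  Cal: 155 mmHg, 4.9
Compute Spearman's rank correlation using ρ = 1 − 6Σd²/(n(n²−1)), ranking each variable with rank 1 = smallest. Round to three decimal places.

-0.976

Ranks of variable 1: 2, 5, 8, 6, 3, 4, 1, 7
Ranks of variable 2: 7, 4, 1, 2, 6, 5, 8, 3
d = r₁ − r₂: -5, 1, 7, 4, -3, -1, -7, 4
d²: 25, 1, 49, 16, 9, 1, 49, 16; Σd² = 166
ρ = 1 − 6·166/(8·63) = 1 − 996/504 = -0.976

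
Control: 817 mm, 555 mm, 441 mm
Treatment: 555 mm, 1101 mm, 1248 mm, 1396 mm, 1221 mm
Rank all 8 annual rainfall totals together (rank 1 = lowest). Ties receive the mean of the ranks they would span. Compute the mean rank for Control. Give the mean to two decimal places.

Sorted (ascending): 441, 555, 555, 817, 1101, 1221, 1248, 1396
The 2 values of 555 occupy positions 2–3 → average rank (2+3)/2 = 2.5.
Control values → pooled ranks: 817→4, 555→2.5, 441→1
Mean rank = (4 + 2.5 + 1) / 3 = 2.50

2.50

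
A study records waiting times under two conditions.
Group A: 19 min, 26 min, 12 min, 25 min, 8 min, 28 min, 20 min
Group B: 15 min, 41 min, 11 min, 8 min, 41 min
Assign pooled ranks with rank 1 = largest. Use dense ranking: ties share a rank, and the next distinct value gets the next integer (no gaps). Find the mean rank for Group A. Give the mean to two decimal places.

Sorted (descending): 41, 41, 28, 26, 25, 20, 19, 15, 12, 11, 8, 8
The 2 values of 41 share dense rank 1.
The 2 values of 8 share dense rank 10.
Remaining distinct values take the next consecutive integers.
Group A values → pooled ranks: 19→6, 26→3, 12→8, 25→4, 8→10, 28→2, 20→5
Mean rank = (6 + 3 + 8 + 4 + 10 + 2 + 5) / 7 = 5.43

5.43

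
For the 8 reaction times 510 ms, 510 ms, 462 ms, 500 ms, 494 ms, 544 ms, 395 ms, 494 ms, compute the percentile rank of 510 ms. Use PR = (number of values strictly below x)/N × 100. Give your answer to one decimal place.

N = 8.
Strictly below 510: 5. Equal to 510: 2.
PR = 5/8 × 100 = 62.5

62.5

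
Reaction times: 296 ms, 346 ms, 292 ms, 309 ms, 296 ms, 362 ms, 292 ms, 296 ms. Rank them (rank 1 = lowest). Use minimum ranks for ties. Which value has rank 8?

362

Sorted (ascending): 292, 292, 296, 296, 296, 309, 346, 362
The 2 values of 292 occupy positions 1–2 → each gets rank 1.
The 3 values of 296 occupy positions 3–5 → each gets rank 3.
Rank 8 → value 362.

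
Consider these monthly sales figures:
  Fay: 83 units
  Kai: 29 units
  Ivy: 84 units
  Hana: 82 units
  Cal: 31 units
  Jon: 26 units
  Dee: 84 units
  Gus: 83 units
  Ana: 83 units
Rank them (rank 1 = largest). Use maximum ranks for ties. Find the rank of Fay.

Sorted (descending): 84, 84, 83, 83, 83, 82, 31, 29, 26
The 2 values of 84 occupy positions 1–2 → each gets rank 2.
The 3 values of 83 occupy positions 3–5 → each gets rank 5.
Fay has value 83 units → rank 5.

5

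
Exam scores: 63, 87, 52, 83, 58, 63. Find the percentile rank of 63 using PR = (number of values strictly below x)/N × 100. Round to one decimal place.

N = 6.
Strictly below 63: 2. Equal to 63: 2.
PR = 2/6 × 100 = 33.3

33.3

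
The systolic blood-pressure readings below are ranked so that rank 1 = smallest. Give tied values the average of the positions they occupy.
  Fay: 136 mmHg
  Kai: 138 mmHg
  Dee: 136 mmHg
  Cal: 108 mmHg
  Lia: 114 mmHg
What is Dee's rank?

Sorted (ascending): 108, 114, 136, 136, 138
The 2 values of 136 occupy positions 3–4 → average rank (3+4)/2 = 3.5.
Dee has value 136 mmHg → rank 3.5.

3.5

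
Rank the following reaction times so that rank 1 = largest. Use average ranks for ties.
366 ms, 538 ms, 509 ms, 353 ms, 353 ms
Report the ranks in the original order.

Sorted (descending): 538, 509, 366, 353, 353
The 2 values of 353 occupy positions 4–5 → average rank (4+5)/2 = 4.5.

3, 1, 2, 4.5, 4.5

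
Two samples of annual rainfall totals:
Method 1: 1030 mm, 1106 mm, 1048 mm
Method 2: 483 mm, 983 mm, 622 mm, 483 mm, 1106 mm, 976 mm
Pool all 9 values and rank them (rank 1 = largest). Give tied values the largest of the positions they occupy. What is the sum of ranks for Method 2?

Sorted (descending): 1106, 1106, 1048, 1030, 983, 976, 622, 483, 483
The 2 values of 1106 occupy positions 1–2 → each gets rank 2.
The 2 values of 483 occupy positions 8–9 → each gets rank 9.
Method 2 values → pooled ranks: 483→9, 983→5, 622→7, 483→9, 1106→2, 976→6
Rank sum = 9 + 5 + 7 + 9 + 2 + 6 = 38

38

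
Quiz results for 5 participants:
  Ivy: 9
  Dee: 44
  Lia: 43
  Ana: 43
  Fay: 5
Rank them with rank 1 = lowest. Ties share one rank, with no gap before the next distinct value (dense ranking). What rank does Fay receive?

1

Sorted (ascending): 5, 9, 43, 43, 44
The 2 values of 43 share dense rank 3.
Remaining distinct values take the next consecutive integers.
Fay has value 5 → rank 1.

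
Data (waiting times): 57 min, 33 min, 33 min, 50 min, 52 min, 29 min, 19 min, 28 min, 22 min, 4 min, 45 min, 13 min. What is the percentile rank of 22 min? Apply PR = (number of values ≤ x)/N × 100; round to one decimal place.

N = 12.
Strictly below 22: 3. Equal to 22: 1.
PR = 4/12 × 100 = 33.3

33.3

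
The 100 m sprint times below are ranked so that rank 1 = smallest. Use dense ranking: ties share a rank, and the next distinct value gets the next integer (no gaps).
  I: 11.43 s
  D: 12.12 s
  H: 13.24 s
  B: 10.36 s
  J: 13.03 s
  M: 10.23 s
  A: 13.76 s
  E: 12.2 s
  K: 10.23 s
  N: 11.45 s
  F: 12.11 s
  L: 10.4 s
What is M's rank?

Sorted (ascending): 10.23, 10.23, 10.36, 10.4, 11.43, 11.45, 12.11, 12.12, 12.2, 13.03, 13.24, 13.76
The 2 values of 10.23 share dense rank 1.
Remaining distinct values take the next consecutive integers.
M has value 10.23 s → rank 1.

1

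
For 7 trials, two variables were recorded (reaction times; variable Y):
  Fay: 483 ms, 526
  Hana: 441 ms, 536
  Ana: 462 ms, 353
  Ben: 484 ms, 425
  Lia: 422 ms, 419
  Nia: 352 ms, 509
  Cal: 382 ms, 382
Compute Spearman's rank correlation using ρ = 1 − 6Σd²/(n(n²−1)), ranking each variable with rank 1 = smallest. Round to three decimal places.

0.107

Ranks of variable 1: 6, 4, 5, 7, 3, 1, 2
Ranks of variable 2: 6, 7, 1, 4, 3, 5, 2
d = r₁ − r₂: 0, -3, 4, 3, 0, -4, 0
d²: 0, 9, 16, 9, 0, 16, 0; Σd² = 50
ρ = 1 − 6·50/(7·48) = 1 − 300/336 = 0.107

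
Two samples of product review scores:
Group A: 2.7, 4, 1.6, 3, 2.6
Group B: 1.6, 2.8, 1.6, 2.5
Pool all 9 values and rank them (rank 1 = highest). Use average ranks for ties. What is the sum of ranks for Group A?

20

Sorted (descending): 4, 3, 2.8, 2.7, 2.6, 2.5, 1.6, 1.6, 1.6
The 3 values of 1.6 occupy positions 7–9 → average rank 8.
Group A values → pooled ranks: 2.7→4, 4→1, 1.6→8, 3→2, 2.6→5
Rank sum = 4 + 1 + 8 + 2 + 5 = 20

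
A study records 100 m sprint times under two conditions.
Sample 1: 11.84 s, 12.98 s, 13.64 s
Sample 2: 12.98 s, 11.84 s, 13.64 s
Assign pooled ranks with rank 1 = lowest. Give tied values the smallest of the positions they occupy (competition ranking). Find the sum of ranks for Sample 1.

Sorted (ascending): 11.84, 11.84, 12.98, 12.98, 13.64, 13.64
The 2 values of 11.84 occupy positions 1–2 → each gets rank 1.
The 2 values of 12.98 occupy positions 3–4 → each gets rank 3.
The 2 values of 13.64 occupy positions 5–6 → each gets rank 5.
Sample 1 values → pooled ranks: 11.84→1, 12.98→3, 13.64→5
Rank sum = 1 + 3 + 5 = 9

9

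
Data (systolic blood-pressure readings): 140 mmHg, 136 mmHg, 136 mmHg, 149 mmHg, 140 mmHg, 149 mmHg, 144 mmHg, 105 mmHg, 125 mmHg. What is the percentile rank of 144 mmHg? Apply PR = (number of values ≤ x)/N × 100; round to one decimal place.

N = 9.
Strictly below 144: 6. Equal to 144: 1.
PR = 7/9 × 100 = 77.8

77.8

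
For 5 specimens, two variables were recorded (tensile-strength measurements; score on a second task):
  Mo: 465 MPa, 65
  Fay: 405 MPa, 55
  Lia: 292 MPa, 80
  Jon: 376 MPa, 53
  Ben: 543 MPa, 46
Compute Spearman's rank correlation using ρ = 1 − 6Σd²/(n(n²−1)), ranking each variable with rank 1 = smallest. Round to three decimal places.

Ranks of variable 1: 4, 3, 1, 2, 5
Ranks of variable 2: 4, 3, 5, 2, 1
d = r₁ − r₂: 0, 0, -4, 0, 4
d²: 0, 0, 16, 0, 16; Σd² = 32
ρ = 1 − 6·32/(5·24) = 1 − 192/120 = -0.600

-0.600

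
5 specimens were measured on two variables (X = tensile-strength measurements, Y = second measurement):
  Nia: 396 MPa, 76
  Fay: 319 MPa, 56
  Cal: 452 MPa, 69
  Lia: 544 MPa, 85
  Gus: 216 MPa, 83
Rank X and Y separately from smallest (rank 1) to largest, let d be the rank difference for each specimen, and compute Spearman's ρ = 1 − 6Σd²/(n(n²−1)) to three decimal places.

Ranks of variable 1: 3, 2, 4, 5, 1
Ranks of variable 2: 3, 1, 2, 5, 4
d = r₁ − r₂: 0, 1, 2, 0, -3
d²: 0, 1, 4, 0, 9; Σd² = 14
ρ = 1 − 6·14/(5·24) = 1 − 84/120 = 0.300

0.300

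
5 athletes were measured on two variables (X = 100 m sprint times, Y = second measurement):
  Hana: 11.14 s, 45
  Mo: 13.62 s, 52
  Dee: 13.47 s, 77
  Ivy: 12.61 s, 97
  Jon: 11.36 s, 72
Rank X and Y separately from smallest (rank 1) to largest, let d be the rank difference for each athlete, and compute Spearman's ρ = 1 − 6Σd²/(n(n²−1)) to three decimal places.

0.300

Ranks of variable 1: 1, 5, 4, 3, 2
Ranks of variable 2: 1, 2, 4, 5, 3
d = r₁ − r₂: 0, 3, 0, -2, -1
d²: 0, 9, 0, 4, 1; Σd² = 14
ρ = 1 − 6·14/(5·24) = 1 − 84/120 = 0.300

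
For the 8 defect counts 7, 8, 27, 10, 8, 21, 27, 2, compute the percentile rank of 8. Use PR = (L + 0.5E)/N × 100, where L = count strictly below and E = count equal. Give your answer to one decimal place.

37.5

N = 8.
Strictly below 8: 2. Equal to 8: 2.
PR = (2 + 0.5·2)/8 × 100 = 37.5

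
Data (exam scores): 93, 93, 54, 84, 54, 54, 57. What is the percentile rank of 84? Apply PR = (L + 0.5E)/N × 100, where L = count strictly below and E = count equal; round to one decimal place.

N = 7.
Strictly below 84: 4. Equal to 84: 1.
PR = (4 + 0.5·1)/7 × 100 = 64.3

64.3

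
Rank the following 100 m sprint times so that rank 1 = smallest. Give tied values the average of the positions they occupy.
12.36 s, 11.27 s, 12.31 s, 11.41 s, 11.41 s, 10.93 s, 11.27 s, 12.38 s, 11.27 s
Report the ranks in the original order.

8, 3, 7, 5.5, 5.5, 1, 3, 9, 3

Sorted (ascending): 10.93, 11.27, 11.27, 11.27, 11.41, 11.41, 12.31, 12.36, 12.38
The 3 values of 11.27 occupy positions 2–4 → average rank 3.
The 2 values of 11.41 occupy positions 5–6 → average rank (5+6)/2 = 5.5.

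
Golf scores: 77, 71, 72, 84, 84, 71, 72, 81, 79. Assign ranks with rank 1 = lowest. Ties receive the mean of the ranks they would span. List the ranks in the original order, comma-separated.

5, 1.5, 3.5, 8.5, 8.5, 1.5, 3.5, 7, 6

Sorted (ascending): 71, 71, 72, 72, 77, 79, 81, 84, 84
The 2 values of 71 occupy positions 1–2 → average rank (1+2)/2 = 1.5.
The 2 values of 72 occupy positions 3–4 → average rank (3+4)/2 = 3.5.
The 2 values of 84 occupy positions 8–9 → average rank (8+9)/2 = 8.5.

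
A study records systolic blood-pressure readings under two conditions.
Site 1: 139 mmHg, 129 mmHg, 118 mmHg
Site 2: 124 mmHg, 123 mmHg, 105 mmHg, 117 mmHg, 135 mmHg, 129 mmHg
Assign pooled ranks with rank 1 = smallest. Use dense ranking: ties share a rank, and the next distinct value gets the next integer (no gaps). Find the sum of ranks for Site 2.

25

Sorted (ascending): 105, 117, 118, 123, 124, 129, 129, 135, 139
The 2 values of 129 share dense rank 6.
Remaining distinct values take the next consecutive integers.
Site 2 values → pooled ranks: 124→5, 123→4, 105→1, 117→2, 135→7, 129→6
Rank sum = 5 + 4 + 1 + 2 + 7 + 6 = 25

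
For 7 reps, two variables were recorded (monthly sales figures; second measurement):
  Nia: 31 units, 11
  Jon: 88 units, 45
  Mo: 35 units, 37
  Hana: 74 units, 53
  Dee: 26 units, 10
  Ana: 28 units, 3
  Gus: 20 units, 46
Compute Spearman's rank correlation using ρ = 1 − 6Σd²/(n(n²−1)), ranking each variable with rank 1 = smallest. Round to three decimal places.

Ranks of variable 1: 4, 7, 5, 6, 2, 3, 1
Ranks of variable 2: 3, 5, 4, 7, 2, 1, 6
d = r₁ − r₂: 1, 2, 1, -1, 0, 2, -5
d²: 1, 4, 1, 1, 0, 4, 25; Σd² = 36
ρ = 1 − 6·36/(7·48) = 1 − 216/336 = 0.357

0.357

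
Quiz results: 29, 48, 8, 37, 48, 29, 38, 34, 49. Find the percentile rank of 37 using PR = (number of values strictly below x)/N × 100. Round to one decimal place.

44.4

N = 9.
Strictly below 37: 4. Equal to 37: 1.
PR = 4/9 × 100 = 44.4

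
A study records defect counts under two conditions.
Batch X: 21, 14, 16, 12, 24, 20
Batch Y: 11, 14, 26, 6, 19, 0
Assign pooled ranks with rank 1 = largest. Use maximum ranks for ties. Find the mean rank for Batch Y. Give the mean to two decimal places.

Sorted (descending): 26, 24, 21, 20, 19, 16, 14, 14, 12, 11, 6, 0
The 2 values of 14 occupy positions 7–8 → each gets rank 8.
Batch Y values → pooled ranks: 11→10, 14→8, 26→1, 6→11, 19→5, 0→12
Mean rank = (10 + 8 + 1 + 11 + 5 + 12) / 6 = 7.83

7.83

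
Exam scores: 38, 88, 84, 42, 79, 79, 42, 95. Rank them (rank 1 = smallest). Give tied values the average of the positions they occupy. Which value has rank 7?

88

Sorted (ascending): 38, 42, 42, 79, 79, 84, 88, 95
The 2 values of 42 occupy positions 2–3 → average rank (2+3)/2 = 2.5.
The 2 values of 79 occupy positions 4–5 → average rank (4+5)/2 = 4.5.
Rank 7 → value 88.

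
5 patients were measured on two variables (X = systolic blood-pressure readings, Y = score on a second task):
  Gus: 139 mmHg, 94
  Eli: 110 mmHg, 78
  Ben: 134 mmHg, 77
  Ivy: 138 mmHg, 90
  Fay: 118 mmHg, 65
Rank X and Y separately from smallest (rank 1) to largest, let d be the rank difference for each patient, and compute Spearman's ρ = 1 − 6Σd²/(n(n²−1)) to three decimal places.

0.700

Ranks of variable 1: 5, 1, 3, 4, 2
Ranks of variable 2: 5, 3, 2, 4, 1
d = r₁ − r₂: 0, -2, 1, 0, 1
d²: 0, 4, 1, 0, 1; Σd² = 6
ρ = 1 − 6·6/(5·24) = 1 − 36/120 = 0.700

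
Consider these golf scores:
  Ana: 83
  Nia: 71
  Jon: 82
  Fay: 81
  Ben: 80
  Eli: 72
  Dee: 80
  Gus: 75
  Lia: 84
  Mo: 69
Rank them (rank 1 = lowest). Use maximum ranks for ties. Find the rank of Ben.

Sorted (ascending): 69, 71, 72, 75, 80, 80, 81, 82, 83, 84
The 2 values of 80 occupy positions 5–6 → each gets rank 6.
Ben has value 80 → rank 6.

6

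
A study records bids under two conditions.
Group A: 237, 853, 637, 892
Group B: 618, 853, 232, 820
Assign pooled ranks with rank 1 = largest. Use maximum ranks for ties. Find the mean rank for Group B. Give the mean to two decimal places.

Sorted (descending): 892, 853, 853, 820, 637, 618, 237, 232
The 2 values of 853 occupy positions 2–3 → each gets rank 3.
Group B values → pooled ranks: 618→6, 853→3, 232→8, 820→4
Mean rank = (6 + 3 + 8 + 4) / 4 = 5.25

5.25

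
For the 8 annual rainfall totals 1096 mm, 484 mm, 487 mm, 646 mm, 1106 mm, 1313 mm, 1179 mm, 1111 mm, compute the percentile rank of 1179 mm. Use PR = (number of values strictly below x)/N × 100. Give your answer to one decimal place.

75.0

N = 8.
Strictly below 1179: 6. Equal to 1179: 1.
PR = 6/8 × 100 = 75.0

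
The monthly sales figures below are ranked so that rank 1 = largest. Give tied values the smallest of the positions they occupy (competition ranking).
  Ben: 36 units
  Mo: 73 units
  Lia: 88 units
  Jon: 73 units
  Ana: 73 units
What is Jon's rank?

2

Sorted (descending): 88, 73, 73, 73, 36
The 3 values of 73 occupy positions 2–4 → each gets rank 2.
Jon has value 73 units → rank 2.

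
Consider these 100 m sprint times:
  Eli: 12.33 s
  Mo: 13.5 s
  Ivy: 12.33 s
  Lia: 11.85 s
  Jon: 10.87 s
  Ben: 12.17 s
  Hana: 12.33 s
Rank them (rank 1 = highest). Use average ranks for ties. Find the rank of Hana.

3

Sorted (descending): 13.5, 12.33, 12.33, 12.33, 12.17, 11.85, 10.87
The 3 values of 12.33 occupy positions 2–4 → average rank 3.
Hana has value 12.33 s → rank 3.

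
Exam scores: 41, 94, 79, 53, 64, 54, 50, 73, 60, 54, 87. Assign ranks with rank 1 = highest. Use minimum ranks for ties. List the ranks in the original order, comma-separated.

11, 1, 3, 9, 5, 7, 10, 4, 6, 7, 2

Sorted (descending): 94, 87, 79, 73, 64, 60, 54, 54, 53, 50, 41
The 2 values of 54 occupy positions 7–8 → each gets rank 7.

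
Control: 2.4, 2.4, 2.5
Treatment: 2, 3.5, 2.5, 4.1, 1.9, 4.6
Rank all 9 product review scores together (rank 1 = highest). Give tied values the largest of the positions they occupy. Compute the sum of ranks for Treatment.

Sorted (descending): 4.6, 4.1, 3.5, 2.5, 2.5, 2.4, 2.4, 2, 1.9
The 2 values of 2.5 occupy positions 4–5 → each gets rank 5.
The 2 values of 2.4 occupy positions 6–7 → each gets rank 7.
Treatment values → pooled ranks: 2→8, 3.5→3, 2.5→5, 4.1→2, 1.9→9, 4.6→1
Rank sum = 8 + 3 + 5 + 2 + 9 + 1 = 28

28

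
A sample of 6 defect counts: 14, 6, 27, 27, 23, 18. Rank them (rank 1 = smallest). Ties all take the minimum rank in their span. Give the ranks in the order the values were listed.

2, 1, 5, 5, 4, 3

Sorted (ascending): 6, 14, 18, 23, 27, 27
The 2 values of 27 occupy positions 5–6 → each gets rank 5.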